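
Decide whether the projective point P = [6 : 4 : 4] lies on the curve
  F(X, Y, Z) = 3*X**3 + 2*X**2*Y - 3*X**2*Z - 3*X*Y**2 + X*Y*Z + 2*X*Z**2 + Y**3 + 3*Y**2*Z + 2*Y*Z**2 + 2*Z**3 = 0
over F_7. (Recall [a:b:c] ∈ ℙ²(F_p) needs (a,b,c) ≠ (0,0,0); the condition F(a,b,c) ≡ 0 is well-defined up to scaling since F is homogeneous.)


F(6,4,4) ≡ 1 (mod 7); P is NOT on the curve.

Evaluate F(6, 4, 4) term-by-term (mod 7).
  3*X**3 ↦ 3·216·1·1 = 648
  2*X**2*Y ↦ 2·36·4·1 = 288
  -3*X**2*Z ↦ -3·36·1·4 = -432
  -3*X*Y**2 ↦ -3·6·16·1 = -288
  X*Y*Z ↦ 1·6·4·4 = 96
  2*X*Z**2 ↦ 2·6·1·16 = 192
  Y**3 ↦ 1·1·64·1 = 64
  3*Y**2*Z ↦ 3·1·16·4 = 192
  2*Y*Z**2 ↦ 2·1·4·16 = 128
  2*Z**3 ↦ 2·1·1·64 = 128
Sum: F(6, 4, 4) = (648) + (288) + (-432) + (-288) + (96) + (192) + (64) + (192) + (128) + (128) = 1016.
Reducing mod 7: 1016 ≡ 1 (mod 7).
Since F(a, b, c) ≡ 1 ≠ 0 (mod 7), P does NOT lie on the curve.


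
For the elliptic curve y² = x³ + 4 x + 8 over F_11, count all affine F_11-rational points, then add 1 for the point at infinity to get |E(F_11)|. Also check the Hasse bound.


Affine points = {(3, 5), (3, 6), (4, 0), (7, 4), (7, 7), (9, 5), (9, 6), (10, 5), (10, 6)}; affine count = 9; |E(F_11)| = 10.

Discriminant check: Δ ∝ 4a³ + 27b² = 4·4³ + 27·8² = 4·64 + 27·64 ≡ 4 (mod 11). Nonzero ⇒ E is nonsingular.
For each x ∈ F_11, compute rhs = x³ + 4·x + 8 mod 11, then count y ∈ F_11 with y² ≡ rhs.
  x = 0: rhs = 8, matching y values: none (0 points).
  x = 1: rhs = 2, matching y values: none (0 points).
  x = 2: rhs = 2, matching y values: none (0 points).
  x = 3: rhs = 3, matching y values: 5, 6 (2 points).
  x = 4: rhs = 0, matching y values: 0 (1 points).
  x = 5: rhs = 10, matching y values: none (0 points).
  x = 6: rhs = 6, matching y values: none (0 points).
  x = 7: rhs = 5, matching y values: 4, 7 (2 points).
  x = 8: rhs = 2, matching y values: none (0 points).
  x = 9: rhs = 3, matching y values: 5, 6 (2 points).
  x = 10: rhs = 3, matching y values: 5, 6 (2 points).
Total affine count: 9.
Full point count |E(F_11)| = 9 + 1 = 10.
Hasse bound: |10 − (11+1)| = |-2| = 2 ≤ 2√11 ≈ 6.6332 ✓.


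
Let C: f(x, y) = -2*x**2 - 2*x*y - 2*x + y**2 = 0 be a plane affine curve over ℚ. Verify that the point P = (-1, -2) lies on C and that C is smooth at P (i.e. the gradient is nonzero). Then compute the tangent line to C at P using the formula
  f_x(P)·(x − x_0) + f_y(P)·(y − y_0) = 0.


Tangent line at P: 6*x - 2*y + 2 = 0.

Step 1: f(-1, -2) = 0, so P lies on C.
Step 2: partial derivatives
  f_x(x, y) = -4*x - 2*y - 2, f_y(x, y) = -2*x + 2*y.
  f_x(P) = 6, f_y(P) = -2 (gradient nonzero, so P is smooth).
Step 3: tangent line at P: 6·(x − -1) + -2·(y − -2) = 0.
Expanding: 6*x - 2*y + 2 = 0.


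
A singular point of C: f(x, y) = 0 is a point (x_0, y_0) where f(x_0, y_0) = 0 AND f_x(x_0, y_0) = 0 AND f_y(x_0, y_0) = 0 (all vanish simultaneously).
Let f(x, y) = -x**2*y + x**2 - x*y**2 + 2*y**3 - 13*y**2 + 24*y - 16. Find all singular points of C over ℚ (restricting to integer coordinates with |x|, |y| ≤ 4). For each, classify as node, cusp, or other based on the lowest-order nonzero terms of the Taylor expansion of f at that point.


Singular points: {(-2, 2)}; classification: node.

Compute partial derivatives:
  f_x = -2*x*y + 2*x - y**2.
  f_y = -x**2 - 2*x*y + 6*y**2 - 26*y + 24.
Scan x_0 ∈ {−4, ..., 4}. For each x_0, f_y(x_0, y) is a polynomial in y; find its integer roots y ∈ {−4, ..., 4}, then test f_x and f at those candidates.
  x = -4: f_y(-4, y) = 6*y**2 - 18*y + 8; no integer root y with |y| ≤ 4.
  x = -3: f_y(-3, y) = 6*y**2 - 20*y + 15; no integer root y with |y| ≤ 4.
  x = -2: f_y(-2, y) = 6*y**2 - 22*y + 20; vanishes at y ∈ {2}. (-2, 2): f_x = 0, f = 0 — SINGULAR.
  x = -1: f_y(-1, y) = 6*y**2 - 24*y + 23; no integer root y with |y| ≤ 4.
  x = 0: f_y(0, y) = 6*y**2 - 26*y + 24; vanishes at y ∈ {3}. (0, 3): f_x = -9 ≠ 0.
  x = 1: f_y(1, y) = 6*y**2 - 28*y + 23; no integer root y with |y| ≤ 4.
  x = 2: f_y(2, y) = 6*y**2 - 30*y + 20; no integer root y with |y| ≤ 4.
  x = 3: f_y(3, y) = 6*y**2 - 32*y + 15; no integer root y with |y| ≤ 4.
  x = 4: f_y(4, y) = 6*y**2 - 34*y + 8; no integer root y with |y| ≤ 4.
Only singular point on the grid: (-2, 2).
Classify: substitute x = -2 + u, y = 2 + v and expand: f = -u**2*v - u**2 - u*v**2 + 2*v**3 + v**2.
No constant or linear terms (consistent with a singular point). Quadratic part: -u**2 + v**2. Cubic part: -u**2*v - u*v**2 + 2*v**3.
The quadratic part v**2 - u**2 = (v − u)(v + u) splits into two distinct linear factors, so there are two distinct tangent lines y − 2 = ±(x − -2) — this is a node (ordinary double point).
Classification: node.


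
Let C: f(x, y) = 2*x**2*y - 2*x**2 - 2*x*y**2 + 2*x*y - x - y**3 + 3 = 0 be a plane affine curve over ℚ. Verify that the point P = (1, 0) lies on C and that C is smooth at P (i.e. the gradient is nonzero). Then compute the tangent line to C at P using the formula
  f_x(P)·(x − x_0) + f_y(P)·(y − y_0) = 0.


Tangent line at P: -5*x + 4*y + 5 = 0.

Step 1: f(1, 0) = 0, so P lies on C.
Step 2: partial derivatives
  f_x(x, y) = 4*x*y - 4*x - 2*y**2 + 2*y - 1, f_y(x, y) = 2*x**2 - 4*x*y + 2*x - 3*y**2.
  f_x(P) = -5, f_y(P) = 4 (gradient nonzero, so P is smooth).
Step 3: tangent line at P: -5·(x − 1) + 4·(y − 0) = 0.
Expanding: -5*x + 4*y + 5 = 0.


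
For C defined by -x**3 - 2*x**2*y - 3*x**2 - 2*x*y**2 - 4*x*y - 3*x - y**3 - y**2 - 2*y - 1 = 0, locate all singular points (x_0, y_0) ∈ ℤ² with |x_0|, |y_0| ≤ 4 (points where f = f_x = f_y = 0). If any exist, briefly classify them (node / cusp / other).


Singular points: {(-1, 0)}; classification: cusp.

Compute partial derivatives:
  f_x = -3*x**2 - 4*x*y - 6*x - 2*y**2 - 4*y - 3.
  f_y = -2*x**2 - 4*x*y - 4*x - 3*y**2 - 2*y - 2.
Scan x_0 ∈ {−4, ..., 4}. For each x_0, f_y(x_0, y) is a polynomial in y; find its integer roots y ∈ {−4, ..., 4}, then test f_x and f at those candidates.
  x = -4: f_y(-4, y) = -3*y**2 + 14*y - 18; no integer root y with |y| ≤ 4.
  x = -3: f_y(-3, y) = -3*y**2 + 10*y - 8; vanishes at y ∈ {2}. (-3, 2): f_x = -4 ≠ 0.
  x = -2: f_y(-2, y) = -3*y**2 + 6*y - 2; no integer root y with |y| ≤ 4.
  x = -1: f_y(-1, y) = -3*y**2 + 2*y; vanishes at y ∈ {0}. (-1, 0): f_x = 0, f = 0 — SINGULAR.
  x = 0: f_y(0, y) = -3*y**2 - 2*y - 2; no integer root y with |y| ≤ 4.
  x = 1: f_y(1, y) = -3*y**2 - 6*y - 8; no integer root y with |y| ≤ 4.
  x = 2: f_y(2, y) = -3*y**2 - 10*y - 18; no integer root y with |y| ≤ 4.
  x = 3: f_y(3, y) = -3*y**2 - 14*y - 32; no integer root y with |y| ≤ 4.
  x = 4: f_y(4, y) = -3*y**2 - 18*y - 50; no integer root y with |y| ≤ 4.
Only singular point on the grid: (-1, 0).
Classify: substitute x = -1 + u, y = 0 + v and expand: f = -u**3 - 2*u**2*v - 2*u*v**2 - v**3 + v**2.
No constant or linear terms (consistent with a singular point). Quadratic part: v**2. Cubic part: -u**3 - 2*u**2*v - 2*u*v**2 - v**3.
The quadratic part v**2 is a perfect square, so there is a single (double) tangent line v = 0, i.e. y = 0. Restricting the cubic part to that line (v = 0) leaves -u**3 ≠ 0, so f is not divisible by v and the branch is v² ≈ u**3 to lowest order — this is a cusp.
Classification: cusp.


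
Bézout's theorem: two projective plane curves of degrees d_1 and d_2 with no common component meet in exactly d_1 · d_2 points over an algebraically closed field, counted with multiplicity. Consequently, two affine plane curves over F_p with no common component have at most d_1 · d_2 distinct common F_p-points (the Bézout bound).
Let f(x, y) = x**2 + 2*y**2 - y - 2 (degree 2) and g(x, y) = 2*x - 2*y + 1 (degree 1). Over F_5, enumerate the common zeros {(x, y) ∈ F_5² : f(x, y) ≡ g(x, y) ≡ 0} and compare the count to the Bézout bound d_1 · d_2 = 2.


Common zeros: {(4, 2)}; count = 1; Bézout bound = 2.

deg(f) = 2, deg(g) = 1, so Bézout bound = 2.
Scan x ∈ F_5. For each x, list the y ∈ F_5 with f(x, y) ≡ 0 and those with g(x, y) ≡ 0 (mod 5); the common zeros in that column are the intersection.
  x = 0: f ≡ 0 at y ∈ ∅; g ≡ 0 at y ∈ {3}; common: ∅.
  x = 1: f ≡ 0 at y ∈ {1, 2}; g ≡ 0 at y ∈ {4}; common: ∅.
  x = 2: f ≡ 0 at y ∈ {4}; g ≡ 0 at y ∈ {0}; common: ∅.
  x = 3: f ≡ 0 at y ∈ {4}; g ≡ 0 at y ∈ {1}; common: ∅.
  x = 4: f ≡ 0 at y ∈ {1, 2}; g ≡ 0 at y ∈ {2}; common: {2}.
Collecting: common zeros = {(4, 2)}, so the count is 1.
Comparison with the Bézout bound: 1 ≤ 2 = deg(f)·deg(g), as expected for curves with no common component (the affine F_5-count falls short of the bound because intersections may lie at infinity, over extension fields, or carry multiplicity).


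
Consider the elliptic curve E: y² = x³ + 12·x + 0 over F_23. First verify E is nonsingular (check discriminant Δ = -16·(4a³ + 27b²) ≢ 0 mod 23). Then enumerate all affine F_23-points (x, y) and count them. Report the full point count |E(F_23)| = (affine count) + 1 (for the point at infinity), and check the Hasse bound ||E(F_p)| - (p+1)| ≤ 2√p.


Affine points = {(0, 0), (1, 6), (1, 17), (2, 3), (2, 20), (5, 1), (5, 22), (6, 9), (6, 14), (7, 6), (7, 17), (9, 3), (9, 20), (10, 4), (10, 19), (12, 3), (12, 20), (15, 6), (15, 17), (19, 7), (19, 16), (20, 11), (20, 12)}; affine count = 23; |E(F_23)| = 24.

Discriminant check: Δ ∝ 4a³ + 27b² = 4·12³ + 27·0² = 4·1728 + 27·0 ≡ 12 (mod 23). Nonzero ⇒ E is nonsingular.
For each x ∈ F_23, compute rhs = x³ + 12·x + 0 mod 23, then count y ∈ F_23 with y² ≡ rhs.
  x = 0: rhs = 0, matching y values: 0 (1 points).
  x = 1: rhs = 13, matching y values: 6, 17 (2 points).
  x = 2: rhs = 9, matching y values: 3, 20 (2 points).
  x = 3: rhs = 17, matching y values: none (0 points).
  x = 4: rhs = 20, matching y values: none (0 points).
  x = 5: rhs = 1, matching y values: 1, 22 (2 points).
  x = 6: rhs = 12, matching y values: 9, 14 (2 points).
  x = 7: rhs = 13, matching y values: 6, 17 (2 points).
  x = 8: rhs = 10, matching y values: none (0 points).
  x = 9: rhs = 9, matching y values: 3, 20 (2 points).
  x = 10: rhs = 16, matching y values: 4, 19 (2 points).
  x = 11: rhs = 14, matching y values: none (0 points).
  x = 12: rhs = 9, matching y values: 3, 20 (2 points).
  x = 13: rhs = 7, matching y values: none (0 points).
  x = 14: rhs = 14, matching y values: none (0 points).
  x = 15: rhs = 13, matching y values: 6, 17 (2 points).
  x = 16: rhs = 10, matching y values: none (0 points).
  x = 17: rhs = 11, matching y values: none (0 points).
  x = 18: rhs = 22, matching y values: none (0 points).
  x = 19: rhs = 3, matching y values: 7, 16 (2 points).
  x = 20: rhs = 6, matching y values: 11, 12 (2 points).
  x = 21: rhs = 14, matching y values: none (0 points).
  x = 22: rhs = 10, matching y values: none (0 points).
Total affine count: 23.
Full point count |E(F_23)| = 23 + 1 = 24.
Hasse bound: |24 − (23+1)| = |0| = 0 ≤ 2√23 ≈ 9.5917 ✓.


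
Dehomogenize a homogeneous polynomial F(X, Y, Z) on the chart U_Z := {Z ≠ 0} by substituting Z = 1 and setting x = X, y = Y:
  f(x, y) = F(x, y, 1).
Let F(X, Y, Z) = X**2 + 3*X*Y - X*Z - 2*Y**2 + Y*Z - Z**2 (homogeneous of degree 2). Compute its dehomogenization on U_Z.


f(x, y) = x**2 + 3*x*y - x - 2*y**2 + y - 1

On U_Z we set Z = 1. Each monomial c·X^i·Y^j·Z^k in F becomes c·x^i·y^j·1^k = c·x^i·y^j.
Substituting Z = 1: F(X, Y, 1) = x**2 + 3*x*y - x - 2*y**2 + y - 1.
Note: deg(f) ≤ deg(F) = 2; strict inequality happens when F is divisible by Z (lost terms).


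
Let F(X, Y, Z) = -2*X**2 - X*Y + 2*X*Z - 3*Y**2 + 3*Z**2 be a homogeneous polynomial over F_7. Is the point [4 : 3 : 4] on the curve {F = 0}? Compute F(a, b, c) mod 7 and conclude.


F(4,3,4) ≡ 2 (mod 7); P is NOT on the curve.

Evaluate F(4, 3, 4) term-by-term (mod 7).
  -2*X**2 ↦ -2·16·1·1 = -32
  -X*Y ↦ -1·4·3·1 = -12
  2*X*Z ↦ 2·4·1·4 = 32
  -3*Y**2 ↦ -3·1·9·1 = -27
  3*Z**2 ↦ 3·1·1·16 = 48
Sum: F(4, 3, 4) = (-32) + (-12) + (32) + (-27) + (48) = 9.
Reducing mod 7: 9 ≡ 2 (mod 7).
Since F(a, b, c) ≡ 2 ≠ 0 (mod 7), P does NOT lie on the curve.


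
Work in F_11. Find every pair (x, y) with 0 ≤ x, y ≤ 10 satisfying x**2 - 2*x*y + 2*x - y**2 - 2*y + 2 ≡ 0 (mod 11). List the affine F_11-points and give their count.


Affine F_11-points: {(0, 4), (0, 5), (1, 1), (1, 6), (3, 7), (6, 4), (8, 5), (8, 10), (9, 6), (9, 7), (10, 1), (10, 10)}; count = 12.

For each of the 121 pairs (x, y) ∈ F_11², evaluate f(x, y) mod 11. Record the zeros.
  x = 0: [0↦2, 1↦10, 2↦5, 3↦9, 4↦0, 5↦0, 6↦9, 7↦5, 8↦10, 9↦2, 10↦3]  zeros at y ∈ {4, 5}
  x = 1: [0↦5, 1↦0, 2↦4, 3↦6, 4↦6, 5↦4, 6↦0, 7↦5, 8↦8, 9↦9, 10↦8]  zeros at y ∈ {1, 6}
  x = 2: [0↦10, 1↦3, 2↦5, 3↦5, 4↦3, 5↦10, 6↦4, 7↦7, 8↦8, 9↦7, 10↦4]  zeros at y ∈ ∅
  x = 3: [0↦6, 1↦8, 2↦8, 3↦6, 4↦2, 5↦7, 6↦10, 7↦0, 8↦10, 9↦7, 10↦2]  zeros at y ∈ {7}
  x = 4: [0↦4, 1↦4, 2↦2, 3↦9, 4↦3, 5↦6, 6↦7, 7↦6, 8↦3, 9↦9, 10↦2]  zeros at y ∈ ∅
  x = 5: [0↦4, 1↦2, 2↦9, 3↦3, 4↦6, 5↦7, 6↦6, 7↦3, 8↦9, 9↦2, 10↦4]  zeros at y ∈ ∅
  x = 6: [0↦6, 1↦2, 2↦7, 3↦10, 4↦0, 5↦10, 6↦7, 7↦2, 8↦6, 9↦8, 10↦8]  zeros at y ∈ {4}
  x = 7: [0↦10, 1↦4, 2↦7, 3↦8, 4↦7, 5↦4, 6↦10, 7↦3, 8↦5, 9↦5, 10↦3]  zeros at y ∈ ∅
  x = 8: [0↦5, 1↦8, 2↦9, 3↦8, 4↦5, 5↦0, 6↦4, 7↦6, 8↦6, 9↦4, 10↦0]  zeros at y ∈ {5, 10}
  x = 9: [0↦2, 1↦3, 2↦2, 3↦10, 4↦5, 5↦9, 6↦0, 7↦0, 8↦9, 9↦5, 10↦10]  zeros at y ∈ {6, 7}
  x = 10: [0↦1, 1↦0, 2↦8, 3↦3, 4↦7, 5↦9, 6↦9, 7↦7, 8↦3, 9↦8, 10↦0]  zeros at y ∈ {1, 10}
Collecting zeros: affine points = {(0, 4), (0, 5), (1, 1), (1, 6), (3, 7), (6, 4), (8, 5), (8, 10), (9, 6), (9, 7), (10, 1), (10, 10)}.
Total count |C(F_11)_aff| = 12.


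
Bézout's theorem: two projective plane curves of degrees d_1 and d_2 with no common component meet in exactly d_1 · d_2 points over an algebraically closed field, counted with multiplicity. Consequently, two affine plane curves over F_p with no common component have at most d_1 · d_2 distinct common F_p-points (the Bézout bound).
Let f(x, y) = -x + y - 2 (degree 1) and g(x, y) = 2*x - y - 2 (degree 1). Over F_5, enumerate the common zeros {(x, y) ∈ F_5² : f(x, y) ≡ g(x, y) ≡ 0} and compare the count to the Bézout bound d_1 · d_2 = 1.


Common zeros: {(4, 1)}; count = 1; Bézout bound = 1.

deg(f) = 1, deg(g) = 1, so Bézout bound = 1.
Scan x ∈ F_5. For each x, list the y ∈ F_5 with f(x, y) ≡ 0 and those with g(x, y) ≡ 0 (mod 5); the common zeros in that column are the intersection.
  x = 0: f ≡ 0 at y ∈ {2}; g ≡ 0 at y ∈ {3}; common: ∅.
  x = 1: f ≡ 0 at y ∈ {3}; g ≡ 0 at y ∈ {0}; common: ∅.
  x = 2: f ≡ 0 at y ∈ {4}; g ≡ 0 at y ∈ {2}; common: ∅.
  x = 3: f ≡ 0 at y ∈ {0}; g ≡ 0 at y ∈ {4}; common: ∅.
  x = 4: f ≡ 0 at y ∈ {1}; g ≡ 0 at y ∈ {1}; common: {1}.
Collecting: common zeros = {(4, 1)}, so the count is 1.
Comparison with the Bézout bound: 1 ≤ 1 = deg(f)·deg(g), as expected for curves with no common component (the bound is attained).


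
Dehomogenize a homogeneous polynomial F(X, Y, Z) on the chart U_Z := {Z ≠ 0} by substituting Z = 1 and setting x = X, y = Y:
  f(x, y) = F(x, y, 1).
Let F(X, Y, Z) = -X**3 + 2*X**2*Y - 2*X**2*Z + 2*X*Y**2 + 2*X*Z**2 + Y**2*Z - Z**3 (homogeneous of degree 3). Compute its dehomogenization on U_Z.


f(x, y) = -x**3 + 2*x**2*y - 2*x**2 + 2*x*y**2 + 2*x + y**2 - 1

On U_Z we set Z = 1. Each monomial c·X^i·Y^j·Z^k in F becomes c·x^i·y^j·1^k = c·x^i·y^j.
Substituting Z = 1: F(X, Y, 1) = -x**3 + 2*x**2*y - 2*x**2 + 2*x*y**2 + 2*x + y**2 - 1.
Note: deg(f) ≤ deg(F) = 3; strict inequality happens when F is divisible by Z (lost terms).


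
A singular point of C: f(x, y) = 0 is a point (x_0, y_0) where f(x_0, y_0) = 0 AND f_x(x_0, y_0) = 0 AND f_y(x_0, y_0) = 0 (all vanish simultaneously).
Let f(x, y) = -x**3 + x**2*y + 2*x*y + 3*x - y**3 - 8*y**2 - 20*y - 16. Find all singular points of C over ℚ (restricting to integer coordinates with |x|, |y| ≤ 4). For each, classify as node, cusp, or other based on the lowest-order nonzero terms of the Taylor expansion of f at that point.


Singular points: {(-1, -3)}; classification: cusp.

Compute partial derivatives:
  f_x = -3*x**2 + 2*x*y + 2*y + 3.
  f_y = x**2 + 2*x - 3*y**2 - 16*y - 20.
Scan x_0 ∈ {−4, ..., 4}. For each x_0, f_y(x_0, y) is a polynomial in y; find its integer roots y ∈ {−4, ..., 4}, then test f_x and f at those candidates.
  x = -4: f_y(-4, y) = -3*y**2 - 16*y - 12; no integer root y with |y| ≤ 4.
  x = -3: f_y(-3, y) = -3*y**2 - 16*y - 17; no integer root y with |y| ≤ 4.
  x = -2: f_y(-2, y) = -3*y**2 - 16*y - 20; vanishes at y ∈ {-2}. (-2, -2): f_x = -5 ≠ 0.
  x = -1: f_y(-1, y) = -3*y**2 - 16*y - 21; vanishes at y ∈ {-3}. (-1, -3): f_x = 0, f = 0 — SINGULAR.
  x = 0: f_y(0, y) = -3*y**2 - 16*y - 20; vanishes at y ∈ {-2}. (0, -2): f_x = -1 ≠ 0.
  x = 1: f_y(1, y) = -3*y**2 - 16*y - 17; no integer root y with |y| ≤ 4.
  x = 2: f_y(2, y) = -3*y**2 - 16*y - 12; no integer root y with |y| ≤ 4.
  x = 3: f_y(3, y) = -3*y**2 - 16*y - 5; no integer root y with |y| ≤ 4.
  x = 4: f_y(4, y) = -3*y**2 - 16*y + 4; no integer root y with |y| ≤ 4.
Only singular point on the grid: (-1, -3).
Classify: substitute x = -1 + u, y = -3 + v and expand: f = -u**3 + u**2*v - v**3 + v**2.
No constant or linear terms (consistent with a singular point). Quadratic part: v**2. Cubic part: -u**3 + u**2*v - v**3.
The quadratic part v**2 is a perfect square, so there is a single (double) tangent line v = 0, i.e. y = -3. Restricting the cubic part to that line (v = 0) leaves -u**3 ≠ 0, so f is not divisible by v and the branch is v² ≈ u**3 to lowest order — this is a cusp.
Classification: cusp.


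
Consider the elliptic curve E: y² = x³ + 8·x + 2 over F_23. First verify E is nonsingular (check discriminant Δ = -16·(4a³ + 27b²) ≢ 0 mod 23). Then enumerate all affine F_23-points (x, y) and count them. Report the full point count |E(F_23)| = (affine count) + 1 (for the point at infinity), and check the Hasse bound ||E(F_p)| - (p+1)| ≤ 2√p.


Affine points = {(0, 5), (0, 18), (2, 7), (2, 16), (4, 11), (4, 12), (5, 11), (5, 12), (6, 6), (6, 17), (8, 7), (8, 16), (10, 1), (10, 22), (11, 8), (11, 15), (12, 3), (12, 20), (13, 7), (13, 16), (14, 11), (14, 12), (15, 1), (15, 22), (21, 1), (21, 22), (22, 4), (22, 19)}; affine count = 28; |E(F_23)| = 29.

Discriminant check: Δ ∝ 4a³ + 27b² = 4·8³ + 27·2² = 4·512 + 27·4 ≡ 17 (mod 23). Nonzero ⇒ E is nonsingular.
For each x ∈ F_23, compute rhs = x³ + 8·x + 2 mod 23, then count y ∈ F_23 with y² ≡ rhs.
  x = 0: rhs = 2, matching y values: 5, 18 (2 points).
  x = 1: rhs = 11, matching y values: none (0 points).
  x = 2: rhs = 3, matching y values: 7, 16 (2 points).
  x = 3: rhs = 7, matching y values: none (0 points).
  x = 4: rhs = 6, matching y values: 11, 12 (2 points).
  x = 5: rhs = 6, matching y values: 11, 12 (2 points).
  x = 6: rhs = 13, matching y values: 6, 17 (2 points).
  x = 7: rhs = 10, matching y values: none (0 points).
  x = 8: rhs = 3, matching y values: 7, 16 (2 points).
  x = 9: rhs = 21, matching y values: none (0 points).
  x = 10: rhs = 1, matching y values: 1, 22 (2 points).
  x = 11: rhs = 18, matching y values: 8, 15 (2 points).
  x = 12: rhs = 9, matching y values: 3, 20 (2 points).
  x = 13: rhs = 3, matching y values: 7, 16 (2 points).
  x = 14: rhs = 6, matching y values: 11, 12 (2 points).
  x = 15: rhs = 1, matching y values: 1, 22 (2 points).
  x = 16: rhs = 17, matching y values: none (0 points).
  x = 17: rhs = 14, matching y values: none (0 points).
  x = 18: rhs = 21, matching y values: none (0 points).
  x = 19: rhs = 21, matching y values: none (0 points).
  x = 20: rhs = 20, matching y values: none (0 points).
  x = 21: rhs = 1, matching y values: 1, 22 (2 points).
  x = 22: rhs = 16, matching y values: 4, 19 (2 points).
Total affine count: 28.
Full point count |E(F_23)| = 28 + 1 = 29.
Hasse bound: |29 − (23+1)| = |5| = 5 ≤ 2√23 ≈ 9.5917 ✓.


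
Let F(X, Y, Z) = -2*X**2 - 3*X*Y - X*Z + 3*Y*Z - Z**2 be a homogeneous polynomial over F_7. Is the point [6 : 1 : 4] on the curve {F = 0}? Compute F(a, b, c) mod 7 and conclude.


F(6,1,4) ≡ 1 (mod 7); P is NOT on the curve.

Evaluate F(6, 1, 4) term-by-term (mod 7).
  -2*X**2 ↦ -2·36·1·1 = -72
  -3*X*Y ↦ -3·6·1·1 = -18
  -X*Z ↦ -1·6·1·4 = -24
  3*Y*Z ↦ 3·1·1·4 = 12
  -Z**2 ↦ -1·1·1·16 = -16
Sum: F(6, 1, 4) = (-72) + (-18) + (-24) + (12) + (-16) = -118.
Reducing mod 7: -118 ≡ 1 (mod 7).
Since F(a, b, c) ≡ 1 ≠ 0 (mod 7), P does NOT lie on the curve.


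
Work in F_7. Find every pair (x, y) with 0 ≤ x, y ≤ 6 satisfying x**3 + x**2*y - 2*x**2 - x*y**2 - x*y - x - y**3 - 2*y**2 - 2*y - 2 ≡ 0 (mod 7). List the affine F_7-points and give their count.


Affine F_7-points: {(0, 1), (1, 2), (2, 2), (2, 6), (3, 3), (4, 2), (6, 4), (6, 5)}; count = 8.

For each of the 49 pairs (x, y) ∈ F_7², evaluate f(x, y) mod 7. Record the zeros.
  x = 0: [0↦5, 1↦0, 2↦6, 3↦3, 4↦6, 5↦2, 6↦6]  zeros at y ∈ {1}
  x = 1: [0↦3, 1↦4, 2↦0, 3↦6, 4↦2, 5↦3, 6↦3]  zeros at y ∈ {2}
  x = 2: [0↦3, 1↦5, 2↦0, 3↦3, 4↦1, 5↦2, 6↦0]  zeros at y ∈ {2, 6}
  x = 3: [0↦4, 1↦2, 2↦5, 3↦0, 4↦2, 5↦5, 6↦3]  zeros at y ∈ {3}
  x = 4: [0↦5, 1↦1, 2↦0, 3↦3, 4↦4, 5↦4, 6↦4]  zeros at y ∈ {2}
  x = 5: [0↦5, 1↦1, 2↦5, 3↦4, 4↦6, 5↦5, 6↦2]  zeros at y ∈ ∅
  x = 6: [0↦3, 1↦1, 2↦5, 3↦2, 4↦0, 5↦0, 6↦3]  zeros at y ∈ {4, 5}
Collecting zeros: affine points = {(0, 1), (1, 2), (2, 2), (2, 6), (3, 3), (4, 2), (6, 4), (6, 5)}.
Total count |C(F_7)_aff| = 8.


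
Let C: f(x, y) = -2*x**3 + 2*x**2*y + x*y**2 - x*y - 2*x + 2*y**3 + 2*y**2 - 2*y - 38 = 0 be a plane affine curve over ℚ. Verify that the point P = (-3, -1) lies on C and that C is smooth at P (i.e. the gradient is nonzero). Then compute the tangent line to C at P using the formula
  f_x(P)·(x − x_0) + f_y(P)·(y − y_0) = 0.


Tangent line at P: -42*x + 27*y - 99 = 0.

Step 1: f(-3, -1) = 0, so P lies on C.
Step 2: partial derivatives
  f_x(x, y) = -6*x**2 + 4*x*y + y**2 - y - 2, f_y(x, y) = 2*x**2 + 2*x*y - x + 6*y**2 + 4*y - 2.
  f_x(P) = -42, f_y(P) = 27 (gradient nonzero, so P is smooth).
Step 3: tangent line at P: -42·(x − -3) + 27·(y − -1) = 0.
Expanding: -42*x + 27*y - 99 = 0.


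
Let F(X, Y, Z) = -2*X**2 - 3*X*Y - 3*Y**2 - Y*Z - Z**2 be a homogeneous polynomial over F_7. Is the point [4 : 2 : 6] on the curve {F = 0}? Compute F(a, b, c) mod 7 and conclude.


F(4,2,6) ≡ 3 (mod 7); P is NOT on the curve.

Evaluate F(4, 2, 6) term-by-term (mod 7).
  -2*X**2 ↦ -2·16·1·1 = -32
  -3*X*Y ↦ -3·4·2·1 = -24
  -3*Y**2 ↦ -3·1·4·1 = -12
  -Y*Z ↦ -1·1·2·6 = -12
  -Z**2 ↦ -1·1·1·36 = -36
Sum: F(4, 2, 6) = (-32) + (-24) + (-12) + (-12) + (-36) = -116.
Reducing mod 7: -116 ≡ 3 (mod 7).
Since F(a, b, c) ≡ 3 ≠ 0 (mod 7), P does NOT lie on the curve.


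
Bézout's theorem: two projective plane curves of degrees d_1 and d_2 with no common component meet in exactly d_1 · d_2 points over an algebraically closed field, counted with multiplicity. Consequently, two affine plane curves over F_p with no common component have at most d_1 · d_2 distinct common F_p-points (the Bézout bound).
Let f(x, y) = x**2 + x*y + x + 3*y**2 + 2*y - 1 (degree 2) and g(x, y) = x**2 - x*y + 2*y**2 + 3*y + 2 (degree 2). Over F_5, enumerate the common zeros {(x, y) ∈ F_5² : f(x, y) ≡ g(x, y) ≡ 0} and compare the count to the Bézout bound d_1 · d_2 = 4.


Common zeros: ∅; count = 0; Bézout bound = 4.

deg(f) = 2, deg(g) = 2, so Bézout bound = 4.
Scan x ∈ F_5. For each x, list the y ∈ F_5 with f(x, y) ≡ 0 and those with g(x, y) ≡ 0 (mod 5); the common zeros in that column are the intersection.
  x = 0: f ≡ 0 at y ∈ {2, 4}; g ≡ 0 at y ∈ ∅; common: ∅.
  x = 1: f ≡ 0 at y ∈ ∅; g ≡ 0 at y ∈ {2}; common: ∅.
  x = 2: f ≡ 0 at y ∈ {0, 2}; g ≡ 0 at y ∈ ∅; common: ∅.
  x = 3: f ≡ 0 at y ∈ ∅; g ≡ 0 at y ∈ ∅; common: ∅.
  x = 4: f ≡ 0 at y ∈ ∅; g ≡ 0 at y ∈ ∅; common: ∅.
Collecting: common zeros = ∅, so the count is 0.
Comparison with the Bézout bound: 0 ≤ 4 = deg(f)·deg(g), as expected for curves with no common component (the affine F_5-count falls short of the bound because intersections may lie at infinity, over extension fields, or carry multiplicity).


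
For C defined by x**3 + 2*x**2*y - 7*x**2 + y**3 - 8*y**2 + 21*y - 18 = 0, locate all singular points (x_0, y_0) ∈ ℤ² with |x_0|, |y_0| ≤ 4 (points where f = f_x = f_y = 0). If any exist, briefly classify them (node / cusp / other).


Singular points: {(0, 3)}; classification: node.

Compute partial derivatives:
  f_x = 3*x**2 + 4*x*y - 14*x.
  f_y = 2*x**2 + 3*y**2 - 16*y + 21.
Scan x_0 ∈ {−4, ..., 4}. For each x_0, f_y(x_0, y) is a polynomial in y; find its integer roots y ∈ {−4, ..., 4}, then test f_x and f at those candidates.
  x = -4: f_y(-4, y) = 3*y**2 - 16*y + 53; no integer root y with |y| ≤ 4.
  x = -3: f_y(-3, y) = 3*y**2 - 16*y + 39; no integer root y with |y| ≤ 4.
  x = -2: f_y(-2, y) = 3*y**2 - 16*y + 29; no integer root y with |y| ≤ 4.
  x = -1: f_y(-1, y) = 3*y**2 - 16*y + 23; no integer root y with |y| ≤ 4.
  x = 0: f_y(0, y) = 3*y**2 - 16*y + 21; vanishes at y ∈ {3}. (0, 3): f_x = 0, f = 0 — SINGULAR.
  x = 1: f_y(1, y) = 3*y**2 - 16*y + 23; no integer root y with |y| ≤ 4.
  x = 2: f_y(2, y) = 3*y**2 - 16*y + 29; no integer root y with |y| ≤ 4.
  x = 3: f_y(3, y) = 3*y**2 - 16*y + 39; no integer root y with |y| ≤ 4.
  x = 4: f_y(4, y) = 3*y**2 - 16*y + 53; no integer root y with |y| ≤ 4.
Only singular point on the grid: (0, 3).
Classify: substitute x = 0 + u, y = 3 + v and expand: f = u**3 + 2*u**2*v - u**2 + v**3 + v**2.
No constant or linear terms (consistent with a singular point). Quadratic part: -u**2 + v**2. Cubic part: u**3 + 2*u**2*v + v**3.
The quadratic part v**2 - u**2 = (v − u)(v + u) splits into two distinct linear factors, so there are two distinct tangent lines y − 3 = ±(x − 0) — this is a node (ordinary double point).
Classification: node.


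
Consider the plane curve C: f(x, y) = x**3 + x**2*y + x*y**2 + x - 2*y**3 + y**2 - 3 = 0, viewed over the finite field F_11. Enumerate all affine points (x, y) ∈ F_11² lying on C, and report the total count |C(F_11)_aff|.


Affine F_11-points: {(0, 10), (1, 1), (2, 2), (4, 7), (5, 10), (7, 7), (7, 9), (7, 10), (8, 0)}; count = 9.

For each of the 121 pairs (x, y) ∈ F_11², evaluate f(x, y) mod 11. Record the zeros.
  x = 0: [0↦8, 1↦7, 2↦7, 3↦7, 4↦6, 5↦3, 6↦8, 7↦9, 8↦5, 9↦6, 10↦0]  zeros at y ∈ {10}
  x = 1: [0↦10, 1↦0, 2↦4, 3↦10, 4↦6, 5↦2, 6↦8, 7↦1, 8↦2, 9↦10, 10↦2]  zeros at y ∈ {1}
  x = 2: [0↦7, 1↦1, 2↦0, 3↦3, 4↦9, 5↦6, 6↦4, 7↦2, 8↦10, 9↦5, 10↦8]  zeros at y ∈ {2}
  x = 3: [0↦5, 1↦5, 2↦1, 3↦3, 4↦10, 5↦10, 6↦2, 7↦7, 8↦2, 9↦8, 10↦2]  zeros at y ∈ ∅
  x = 4: [0↦10, 1↦7, 2↦2, 3↦5, 4↦4, 5↦9, 6↦8, 7↦0, 8↦6, 9↦3, 10↦1]  zeros at y ∈ {7}
  x = 5: [0↦6, 1↦2, 2↦9, 3↦4, 4↦8, 5↦9, 6↦6, 7↦9, 8↦6, 9↦7, 10↦0]  zeros at y ∈ {10}
  x = 6: [0↦10, 1↦7, 2↦6, 3↦6, 4↦6, 5↦5, 6↦2, 7↦7, 8↦8, 9↦4, 10↦5]  zeros at y ∈ ∅
  x = 7: [0↦6, 1↦6, 2↦10, 3↦6, 4↦4, 5↦3, 6↦2, 7↦0, 8↦7, 9↦0, 10↦0]  zeros at y ∈ {7, 9, 10}
  x = 8: [0↦0, 1↦5, 2↦5, 3↦10, 4↦8, 5↦9, 6↦1, 7↦5, 8↦9, 9↦1, 10↦2]  zeros at y ∈ {0}
  x = 9: [0↦9, 1↦10, 2↦8, 3↦2, 4↦2, 5↦7, 6↦5, 7↦6, 8↦9, 9↦2, 10↦6]  zeros at y ∈ ∅
  x = 10: [0↦6, 1↦5, 2↦3, 3↦10, 4↦3, 5↦3, 6↦9, 7↦9, 8↦2, 9↦9, 10↦7]  zeros at y ∈ ∅
Collecting zeros: affine points = {(0, 10), (1, 1), (2, 2), (4, 7), (5, 10), (7, 7), (7, 9), (7, 10), (8, 0)}.
Total count |C(F_11)_aff| = 9.


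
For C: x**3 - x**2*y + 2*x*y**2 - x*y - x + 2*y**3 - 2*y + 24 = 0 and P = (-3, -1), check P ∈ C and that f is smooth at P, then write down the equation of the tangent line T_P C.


Tangent line at P: 23*x + 10*y + 79 = 0.

Step 1: f(-3, -1) = 0, so P lies on C.
Step 2: partial derivatives
  f_x(x, y) = 3*x**2 - 2*x*y + 2*y**2 - y - 1, f_y(x, y) = -x**2 + 4*x*y - x + 6*y**2 - 2.
  f_x(P) = 23, f_y(P) = 10 (gradient nonzero, so P is smooth).
Step 3: tangent line at P: 23·(x − -3) + 10·(y − -1) = 0.
Expanding: 23*x + 10*y + 79 = 0.


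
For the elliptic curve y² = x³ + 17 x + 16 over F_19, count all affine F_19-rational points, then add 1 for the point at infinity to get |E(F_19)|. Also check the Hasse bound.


Affine points = {(0, 4), (0, 15), (2, 1), (2, 18), (5, 6), (5, 13), (6, 7), (6, 12), (9, 9), (9, 10), (15, 6), (15, 13), (18, 6), (18, 13)}; affine count = 14; |E(F_19)| = 15.

Discriminant check: Δ ∝ 4a³ + 27b² = 4·17³ + 27·16² = 4·4913 + 27·256 ≡ 2 (mod 19). Nonzero ⇒ E is nonsingular.
For each x ∈ F_19, compute rhs = x³ + 17·x + 16 mod 19, then count y ∈ F_19 with y² ≡ rhs.
  x = 0: rhs = 16, matching y values: 4, 15 (2 points).
  x = 1: rhs = 15, matching y values: none (0 points).
  x = 2: rhs = 1, matching y values: 1, 18 (2 points).
  x = 3: rhs = 18, matching y values: none (0 points).
  x = 4: rhs = 15, matching y values: none (0 points).
  x = 5: rhs = 17, matching y values: 6, 13 (2 points).
  x = 6: rhs = 11, matching y values: 7, 12 (2 points).
  x = 7: rhs = 3, matching y values: none (0 points).
  x = 8: rhs = 18, matching y values: none (0 points).
  x = 9: rhs = 5, matching y values: 9, 10 (2 points).
  x = 10: rhs = 8, matching y values: none (0 points).
  x = 11: rhs = 14, matching y values: none (0 points).
  x = 12: rhs = 10, matching y values: none (0 points).
  x = 13: rhs = 2, matching y values: none (0 points).
  x = 14: rhs = 15, matching y values: none (0 points).
  x = 15: rhs = 17, matching y values: 6, 13 (2 points).
  x = 16: rhs = 14, matching y values: none (0 points).
  x = 17: rhs = 12, matching y values: none (0 points).
  x = 18: rhs = 17, matching y values: 6, 13 (2 points).
Total affine count: 14.
Full point count |E(F_19)| = 14 + 1 = 15.
Hasse bound: |15 − (19+1)| = |-5| = 5 ≤ 2√19 ≈ 8.7178 ✓.


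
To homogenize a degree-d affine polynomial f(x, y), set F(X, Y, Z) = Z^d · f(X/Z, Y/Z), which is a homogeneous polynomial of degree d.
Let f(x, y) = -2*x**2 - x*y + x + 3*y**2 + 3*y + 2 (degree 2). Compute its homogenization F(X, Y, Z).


F(X, Y, Z) = -2*X**2 - X*Y + X*Z + 3*Y**2 + 3*Y*Z + 2*Z**2

deg(f) = 2.
Substitute x = X/Z, y = Y/Z into f, then multiply by Z^2.
  monomial -2·x^2·y^0 ↦ -2·X^2·Y^0·Z^0.
  monomial -1·x^1·y^1 ↦ -1·X^1·Y^1·Z^0.
  monomial 1·x^1·y^0 ↦ 1·X^1·Y^0·Z^1.
  monomial 3·x^0·y^2 ↦ 3·X^0·Y^2·Z^0.
  monomial 3·x^0·y^1 ↦ 3·X^0·Y^1·Z^1.
  monomial 2·x^0·y^0 ↦ 2·X^0·Y^0·Z^2.
Collecting: F(X, Y, Z) = -2*X**2 - X*Y + X*Z + 3*Y**2 + 3*Y*Z + 2*Z**2.


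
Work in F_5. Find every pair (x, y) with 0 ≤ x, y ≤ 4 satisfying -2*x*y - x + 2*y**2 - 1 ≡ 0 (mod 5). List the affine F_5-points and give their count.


Affine F_5-points: {(1, 3), (2, 1), (4, 0), (4, 4)}; count = 4.

For each of the 25 pairs (x, y) ∈ F_5², evaluate f(x, y) mod 5. Record the zeros.
  x = 0: [0↦4, 1↦1, 2↦2, 3↦2, 4↦1]  zeros at y ∈ ∅
  x = 1: [0↦3, 1↦3, 2↦2, 3↦0, 4↦2]  zeros at y ∈ {3}
  x = 2: [0↦2, 1↦0, 2↦2, 3↦3, 4↦3]  zeros at y ∈ {1}
  x = 3: [0↦1, 1↦2, 2↦2, 3↦1, 4↦4]  zeros at y ∈ ∅
  x = 4: [0↦0, 1↦4, 2↦2, 3↦4, 4↦0]  zeros at y ∈ {0, 4}
Collecting zeros: affine points = {(1, 3), (2, 1), (4, 0), (4, 4)}.
Total count |C(F_5)_aff| = 4.


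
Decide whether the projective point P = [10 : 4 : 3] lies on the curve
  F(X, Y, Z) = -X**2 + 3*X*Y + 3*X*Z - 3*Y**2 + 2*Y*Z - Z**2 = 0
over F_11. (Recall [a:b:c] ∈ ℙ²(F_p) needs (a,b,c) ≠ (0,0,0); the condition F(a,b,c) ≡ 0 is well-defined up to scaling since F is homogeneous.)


F(10,4,3) ≡ 0 (mod 11); P is on the curve.

Evaluate F(10, 4, 3) term-by-term (mod 11).
  -X**2 ↦ -1·100·1·1 = -100
  3*X*Y ↦ 3·10·4·1 = 120
  3*X*Z ↦ 3·10·1·3 = 90
  -3*Y**2 ↦ -3·1·16·1 = -48
  2*Y*Z ↦ 2·1·4·3 = 24
  -Z**2 ↦ -1·1·1·9 = -9
Sum: F(10, 4, 3) = (-100) + (120) + (90) + (-48) + (24) + (-9) = 77.
Reducing mod 11: 77 ≡ 0 (mod 11).
Since F(a, b, c) ≡ 0 (mod 11), P lies on the curve.


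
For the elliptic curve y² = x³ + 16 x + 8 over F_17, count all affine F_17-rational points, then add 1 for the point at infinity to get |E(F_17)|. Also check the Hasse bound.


Affine points = {(0, 5), (0, 12), (1, 5), (1, 12), (3, 7), (3, 10), (4, 0), (5, 3), (5, 14), (7, 2), (7, 15), (8, 6), (8, 11), (11, 6), (11, 11), (13, 4), (13, 13), (14, 1), (14, 16), (15, 6), (15, 11), (16, 5), (16, 12)}; affine count = 23; |E(F_17)| = 24.

Discriminant check: Δ ∝ 4a³ + 27b² = 4·16³ + 27·8² = 4·4096 + 27·64 ≡ 7 (mod 17). Nonzero ⇒ E is nonsingular.
For each x ∈ F_17, compute rhs = x³ + 16·x + 8 mod 17, then count y ∈ F_17 with y² ≡ rhs.
  x = 0: rhs = 8, matching y values: 5, 12 (2 points).
  x = 1: rhs = 8, matching y values: 5, 12 (2 points).
  x = 2: rhs = 14, matching y values: none (0 points).
  x = 3: rhs = 15, matching y values: 7, 10 (2 points).
  x = 4: rhs = 0, matching y values: 0 (1 points).
  x = 5: rhs = 9, matching y values: 3, 14 (2 points).
  x = 6: rhs = 14, matching y values: none (0 points).
  x = 7: rhs = 4, matching y values: 2, 15 (2 points).
  x = 8: rhs = 2, matching y values: 6, 11 (2 points).
  x = 9: rhs = 14, matching y values: none (0 points).
  x = 10: rhs = 12, matching y values: none (0 points).
  x = 11: rhs = 2, matching y values: 6, 11 (2 points).
  x = 12: rhs = 7, matching y values: none (0 points).
  x = 13: rhs = 16, matching y values: 4, 13 (2 points).
  x = 14: rhs = 1, matching y values: 1, 16 (2 points).
  x = 15: rhs = 2, matching y values: 6, 11 (2 points).
  x = 16: rhs = 8, matching y values: 5, 12 (2 points).
Total affine count: 23.
Full point count |E(F_17)| = 23 + 1 = 24.
Hasse bound: |24 − (17+1)| = |6| = 6 ≤ 2√17 ≈ 8.2462 ✓.


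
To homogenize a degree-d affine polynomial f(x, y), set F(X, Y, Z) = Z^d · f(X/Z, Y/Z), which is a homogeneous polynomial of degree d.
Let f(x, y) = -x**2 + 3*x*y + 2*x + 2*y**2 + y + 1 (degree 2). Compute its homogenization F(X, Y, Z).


F(X, Y, Z) = -X**2 + 3*X*Y + 2*X*Z + 2*Y**2 + Y*Z + Z**2

deg(f) = 2.
Substitute x = X/Z, y = Y/Z into f, then multiply by Z^2.
  monomial -1·x^2·y^0 ↦ -1·X^2·Y^0·Z^0.
  monomial 3·x^1·y^1 ↦ 3·X^1·Y^1·Z^0.
  monomial 2·x^1·y^0 ↦ 2·X^1·Y^0·Z^1.
  monomial 2·x^0·y^2 ↦ 2·X^0·Y^2·Z^0.
  monomial 1·x^0·y^1 ↦ 1·X^0·Y^1·Z^1.
  monomial 1·x^0·y^0 ↦ 1·X^0·Y^0·Z^2.
Collecting: F(X, Y, Z) = -X**2 + 3*X*Y + 2*X*Z + 2*Y**2 + Y*Z + Z**2.


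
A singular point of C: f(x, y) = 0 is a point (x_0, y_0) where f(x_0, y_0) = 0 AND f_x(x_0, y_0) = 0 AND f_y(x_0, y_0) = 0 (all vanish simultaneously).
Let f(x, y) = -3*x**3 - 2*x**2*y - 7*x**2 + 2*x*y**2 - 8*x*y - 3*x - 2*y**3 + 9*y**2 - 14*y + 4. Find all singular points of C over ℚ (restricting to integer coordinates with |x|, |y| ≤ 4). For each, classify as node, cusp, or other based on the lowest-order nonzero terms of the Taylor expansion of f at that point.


Singular points: {(-1, 1)}; classification: cusp.

Compute partial derivatives:
  f_x = -9*x**2 - 4*x*y - 14*x + 2*y**2 - 8*y - 3.
  f_y = -2*x**2 + 4*x*y - 8*x - 6*y**2 + 18*y - 14.
Scan x_0 ∈ {−4, ..., 4}. For each x_0, f_y(x_0, y) is a polynomial in y; find its integer roots y ∈ {−4, ..., 4}, then test f_x and f at those candidates.
  x = -4: f_y(-4, y) = -6*y**2 + 2*y - 14; no integer root y with |y| ≤ 4.
  x = -3: f_y(-3, y) = -6*y**2 + 6*y - 8; no integer root y with |y| ≤ 4.
  x = -2: f_y(-2, y) = -6*y**2 + 10*y - 6; no integer root y with |y| ≤ 4.
  x = -1: f_y(-1, y) = -6*y**2 + 14*y - 8; vanishes at y ∈ {1}. (-1, 1): f_x = 0, f = 0 — SINGULAR.
  x = 0: f_y(0, y) = -6*y**2 + 18*y - 14; no integer root y with |y| ≤ 4.
  x = 1: f_y(1, y) = -6*y**2 + 22*y - 24; no integer root y with |y| ≤ 4.
  x = 2: f_y(2, y) = -6*y**2 + 26*y - 38; no integer root y with |y| ≤ 4.
  x = 3: f_y(3, y) = -6*y**2 + 30*y - 56; no integer root y with |y| ≤ 4.
  x = 4: f_y(4, y) = -6*y**2 + 34*y - 78; no integer root y with |y| ≤ 4.
Only singular point on the grid: (-1, 1).
Classify: substitute x = -1 + u, y = 1 + v and expand: f = -3*u**3 - 2*u**2*v + 2*u*v**2 - 2*v**3 + v**2.
No constant or linear terms (consistent with a singular point). Quadratic part: v**2. Cubic part: -3*u**3 - 2*u**2*v + 2*u*v**2 - 2*v**3.
The quadratic part v**2 is a perfect square, so there is a single (double) tangent line v = 0, i.e. y = 1. Restricting the cubic part to that line (v = 0) leaves -3*u**3 ≠ 0, so f is not divisible by v and the branch is v² ≈ 3*u**3 to lowest order — this is a cusp.
Classification: cusp.


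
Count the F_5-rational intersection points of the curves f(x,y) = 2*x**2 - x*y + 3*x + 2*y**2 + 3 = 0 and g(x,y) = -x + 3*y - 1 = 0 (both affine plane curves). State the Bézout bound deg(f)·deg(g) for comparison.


Common zeros: ∅; count = 0; Bézout bound = 2.

deg(f) = 2, deg(g) = 1, so Bézout bound = 2.
Scan x ∈ F_5. For each x, list the y ∈ F_5 with f(x, y) ≡ 0 and those with g(x, y) ≡ 0 (mod 5); the common zeros in that column are the intersection.
  x = 0: f ≡ 0 at y ∈ {1, 4}; g ≡ 0 at y ∈ {2}; common: ∅.
  x = 1: f ≡ 0 at y ∈ ∅; g ≡ 0 at y ∈ {4}; common: ∅.
  x = 2: f ≡ 0 at y ∈ ∅; g ≡ 0 at y ∈ {1}; common: ∅.
  x = 3: f ≡ 0 at y ∈ {0, 4}; g ≡ 0 at y ∈ {3}; common: ∅.
  x = 4: f ≡ 0 at y ∈ {1}; g ≡ 0 at y ∈ {0}; common: ∅.
Collecting: common zeros = ∅, so the count is 0.
Comparison with the Bézout bound: 0 ≤ 2 = deg(f)·deg(g), as expected for curves with no common component (the affine F_5-count falls short of the bound because intersections may lie at infinity, over extension fields, or carry multiplicity).


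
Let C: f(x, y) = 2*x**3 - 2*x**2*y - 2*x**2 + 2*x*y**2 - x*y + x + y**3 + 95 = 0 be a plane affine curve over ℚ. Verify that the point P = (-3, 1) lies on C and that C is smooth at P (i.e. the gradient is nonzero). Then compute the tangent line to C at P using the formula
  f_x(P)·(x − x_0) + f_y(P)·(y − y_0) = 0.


Tangent line at P: 80*x - 24*y + 264 = 0.

Step 1: f(-3, 1) = 0, so P lies on C.
Step 2: partial derivatives
  f_x(x, y) = 6*x**2 - 4*x*y - 4*x + 2*y**2 - y + 1, f_y(x, y) = -2*x**2 + 4*x*y - x + 3*y**2.
  f_x(P) = 80, f_y(P) = -24 (gradient nonzero, so P is smooth).
Step 3: tangent line at P: 80·(x − -3) + -24·(y − 1) = 0.
Expanding: 80*x - 24*y + 264 = 0.


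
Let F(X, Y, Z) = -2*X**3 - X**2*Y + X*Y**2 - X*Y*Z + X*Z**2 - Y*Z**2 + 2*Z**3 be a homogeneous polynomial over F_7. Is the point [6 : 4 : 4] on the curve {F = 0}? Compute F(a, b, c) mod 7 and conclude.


F(6,4,4) ≡ 4 (mod 7); P is NOT on the curve.

Evaluate F(6, 4, 4) term-by-term (mod 7).
  -2*X**3 ↦ -2·216·1·1 = -432
  -X**2*Y ↦ -1·36·4·1 = -144
  X*Y**2 ↦ 1·6·16·1 = 96
  -X*Y*Z ↦ -1·6·4·4 = -96
  X*Z**2 ↦ 1·6·1·16 = 96
  -Y*Z**2 ↦ -1·1·4·16 = -64
  2*Z**3 ↦ 2·1·1·64 = 128
Sum: F(6, 4, 4) = (-432) + (-144) + (96) + (-96) + (96) + (-64) + (128) = -416.
Reducing mod 7: -416 ≡ 4 (mod 7).
Since F(a, b, c) ≡ 4 ≠ 0 (mod 7), P does NOT lie on the curve.


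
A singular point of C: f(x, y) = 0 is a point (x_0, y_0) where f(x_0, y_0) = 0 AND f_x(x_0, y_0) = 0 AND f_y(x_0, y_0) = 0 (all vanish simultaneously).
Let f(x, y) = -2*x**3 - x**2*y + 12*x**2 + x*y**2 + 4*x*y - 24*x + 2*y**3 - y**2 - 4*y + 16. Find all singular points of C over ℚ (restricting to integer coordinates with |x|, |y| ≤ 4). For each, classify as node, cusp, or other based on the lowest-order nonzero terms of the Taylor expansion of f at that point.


Singular points: {(2, 0)}; classification: cusp.

Compute partial derivatives:
  f_x = -6*x**2 - 2*x*y + 24*x + y**2 + 4*y - 24.
  f_y = -x**2 + 2*x*y + 4*x + 6*y**2 - 2*y - 4.
Scan x_0 ∈ {−4, ..., 4}. For each x_0, f_y(x_0, y) is a polynomial in y; find its integer roots y ∈ {−4, ..., 4}, then test f_x and f at those candidates.
  x = -4: f_y(-4, y) = 6*y**2 - 10*y - 36; no integer root y with |y| ≤ 4.
  x = -3: f_y(-3, y) = 6*y**2 - 8*y - 25; no integer root y with |y| ≤ 4.
  x = -2: f_y(-2, y) = 6*y**2 - 6*y - 16; no integer root y with |y| ≤ 4.
  x = -1: f_y(-1, y) = 6*y**2 - 4*y - 9; no integer root y with |y| ≤ 4.
  x = 0: f_y(0, y) = 6*y**2 - 2*y - 4; vanishes at y ∈ {1}. (0, 1): f_x = -19 ≠ 0.
  x = 1: f_y(1, y) = 6*y**2 - 1; no integer root y with |y| ≤ 4.
  x = 2: f_y(2, y) = 6*y**2 + 2*y; vanishes at y ∈ {0}. (2, 0): f_x = 0, f = 0 — SINGULAR.
  x = 3: f_y(3, y) = 6*y**2 + 4*y - 1; no integer root y with |y| ≤ 4.
  x = 4: f_y(4, y) = 6*y**2 + 6*y - 4; no integer root y with |y| ≤ 4.
Only singular point on the grid: (2, 0).
Classify: substitute x = 2 + u, y = 0 + v and expand: f = -2*u**3 - u**2*v + u*v**2 + 2*v**3 + v**2.
No constant or linear terms (consistent with a singular point). Quadratic part: v**2. Cubic part: -2*u**3 - u**2*v + u*v**2 + 2*v**3.
The quadratic part v**2 is a perfect square, so there is a single (double) tangent line v = 0, i.e. y = 0. Restricting the cubic part to that line (v = 0) leaves -2*u**3 ≠ 0, so f is not divisible by v and the branch is v² ≈ 2*u**3 to lowest order — this is a cusp.
Classification: cusp.
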